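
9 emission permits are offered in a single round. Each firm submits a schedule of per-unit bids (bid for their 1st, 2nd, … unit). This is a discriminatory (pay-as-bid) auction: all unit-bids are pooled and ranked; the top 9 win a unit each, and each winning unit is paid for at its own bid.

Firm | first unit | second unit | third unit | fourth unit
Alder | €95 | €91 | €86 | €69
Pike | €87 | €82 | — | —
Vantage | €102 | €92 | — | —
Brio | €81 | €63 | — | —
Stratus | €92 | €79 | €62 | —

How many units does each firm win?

Alder 3, Brio 1, Pike 2, Stratus 1, Vantage 2

All unit-bids, highest first — top 9: 102 (Vantage-1), 95 (Alder-1), 92 (Vantage-2), 92 (Stratus-1), 91 (Alder-2), 87 (Pike-1), 86 (Alder-3), 82 (Pike-2), 81 (Brio-1)
Next rejected bid: €79 (not a price — pay-as-bid).
Allocation: Alder 3, Brio 1, Pike 2, Stratus 1, Vantage 2.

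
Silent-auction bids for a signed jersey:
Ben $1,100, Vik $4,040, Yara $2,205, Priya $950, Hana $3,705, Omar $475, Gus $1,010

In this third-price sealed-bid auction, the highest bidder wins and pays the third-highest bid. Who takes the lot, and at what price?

Vik pays $2,205

Bids in order: 4,040 (Vik) > 3,705 (Hana) > 2,205 (Yara) > 1,100 (Ben) > 1,010 (Gus) > 950 (Priya) > …
Vik is highest; pays the third-highest bid, $2,205.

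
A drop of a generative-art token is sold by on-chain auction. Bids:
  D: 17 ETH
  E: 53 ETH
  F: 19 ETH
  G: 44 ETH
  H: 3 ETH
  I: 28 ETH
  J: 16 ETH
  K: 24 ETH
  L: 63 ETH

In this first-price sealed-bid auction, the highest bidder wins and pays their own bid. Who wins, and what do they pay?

L pays 63 ETH

First-price sealed-bid auction: the highest bidder wins and pays their own bid.
Bids in order: 63 (L) > 53 (E) > 44 (G) > 28 (I) > 24 (K) > 19 (F) > …
L is highest → pays own bid, 63 ETH.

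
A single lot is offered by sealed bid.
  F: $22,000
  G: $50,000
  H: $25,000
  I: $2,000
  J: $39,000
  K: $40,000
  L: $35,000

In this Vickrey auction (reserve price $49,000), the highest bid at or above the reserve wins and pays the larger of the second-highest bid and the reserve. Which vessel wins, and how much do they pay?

G pays $49,000

Sorting bids: 50,000 (G) > 40,000 (K) > 39,000 (J) > 35,000 (L) > 25,000 (H) > 22,000 (F) > …
G has the top bid at or above the reserve ($50,000).
max(second-highest $40,000, reserve $49,000) = $49,000.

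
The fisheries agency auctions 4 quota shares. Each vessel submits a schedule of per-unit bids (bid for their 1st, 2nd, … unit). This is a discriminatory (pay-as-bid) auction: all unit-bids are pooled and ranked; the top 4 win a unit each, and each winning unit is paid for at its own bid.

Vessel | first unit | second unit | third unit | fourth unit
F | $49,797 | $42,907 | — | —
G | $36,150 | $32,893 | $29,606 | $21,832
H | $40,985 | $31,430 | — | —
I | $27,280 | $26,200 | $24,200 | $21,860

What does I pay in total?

All unit-bids, highest first — top 4: 49,797 (F-1), 42,907 (F-2), 40,985 (H-1), 36,150 (G-1)
Next rejected bid: $32,893 (not a price — pay-as-bid).
I wins no units.

I pays $0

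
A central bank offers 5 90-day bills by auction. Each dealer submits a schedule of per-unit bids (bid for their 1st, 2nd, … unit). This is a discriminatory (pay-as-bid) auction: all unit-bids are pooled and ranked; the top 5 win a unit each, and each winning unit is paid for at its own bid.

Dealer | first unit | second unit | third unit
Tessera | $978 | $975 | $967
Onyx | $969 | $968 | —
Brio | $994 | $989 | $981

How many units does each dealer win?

Pooled unit-bids ranked (top 5): 994 (Brio-1), 989 (Brio-2), 981 (Brio-3), 978 (Tessera-1), 975 (Tessera-2)
Next rejected bid: $969 (not a price — pay-as-bid).
Allocation: Brio 3, Tessera 2.

Brio 3, Tessera 2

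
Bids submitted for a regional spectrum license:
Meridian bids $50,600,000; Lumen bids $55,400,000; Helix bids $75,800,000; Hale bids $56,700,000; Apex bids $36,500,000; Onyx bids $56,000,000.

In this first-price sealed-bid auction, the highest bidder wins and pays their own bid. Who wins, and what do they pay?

Helix pays $75,800,000

Bids ranked: 75,800,000 (Helix) > 56,700,000 (Hale) > 56,000,000 (Onyx) > 55,400,000 (Lumen) > 50,600,000 (Meridian) > 36,500,000 (Apex)
Helix has the highest bid and pays exactly that: $75,800,000.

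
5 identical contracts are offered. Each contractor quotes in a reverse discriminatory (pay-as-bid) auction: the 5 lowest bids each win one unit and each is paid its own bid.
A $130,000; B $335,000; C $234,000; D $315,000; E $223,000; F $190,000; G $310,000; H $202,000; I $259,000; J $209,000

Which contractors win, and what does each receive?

Ordering the bids: 130,000 (A), 190,000 (F), 202,000 (H), 209,000 (J), 223,000 (E), 234,000 (C), 259,000 (I), …
Winners (5 units): A, F, H, J, E.
Each winner is paid its own bid: A $130,000, F $190,000, H $202,000, J $209,000, E $223,000.

A $130,000, F $190,000, H $202,000, J $209,000, E $223,000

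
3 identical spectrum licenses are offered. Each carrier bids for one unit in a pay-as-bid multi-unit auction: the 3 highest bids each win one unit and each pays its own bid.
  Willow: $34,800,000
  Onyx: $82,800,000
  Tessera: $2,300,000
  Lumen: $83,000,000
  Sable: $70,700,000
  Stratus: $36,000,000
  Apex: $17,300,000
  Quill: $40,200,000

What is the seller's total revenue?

Total revenue: $236,500,000

Ordering the bids: 83,000,000 (Lumen), 82,800,000 (Onyx), 70,700,000 (Sable), 40,200,000 (Quill), 36,000,000 (Stratus), …
Winners (3 units): Lumen, Onyx, Sable.
Total revenue = 83,000,000 + 82,800,000 + 70,700,000 = $236,500,000.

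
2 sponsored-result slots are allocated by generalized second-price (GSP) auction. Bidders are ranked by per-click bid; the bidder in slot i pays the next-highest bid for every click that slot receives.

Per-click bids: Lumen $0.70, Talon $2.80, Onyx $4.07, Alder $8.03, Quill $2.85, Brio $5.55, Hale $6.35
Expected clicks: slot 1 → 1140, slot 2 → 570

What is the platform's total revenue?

Total revenue: $10402.50

Ranked by bid: $8.03 (Alder) > $6.35 (Hale) > $5.55 (Brio) > …
Slot 1: Alder pays $6.35 × 1140 = $7239.00
Slot 2: Hale pays $5.55 × 570 = $3163.50
Total = $10402.50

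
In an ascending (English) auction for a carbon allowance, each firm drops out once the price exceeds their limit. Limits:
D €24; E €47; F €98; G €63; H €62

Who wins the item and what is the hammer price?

F wins at €63

Sorting limits: 98 (F) > 63 (G) > 62 (H) > 47 (E) > 24 (D)
G is the last rival to drop out, at €63; F remains and wins at that price.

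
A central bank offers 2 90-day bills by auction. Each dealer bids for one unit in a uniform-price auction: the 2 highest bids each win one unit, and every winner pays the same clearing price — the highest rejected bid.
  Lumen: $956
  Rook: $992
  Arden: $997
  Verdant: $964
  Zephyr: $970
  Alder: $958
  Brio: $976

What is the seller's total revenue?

Total revenue: $1,952

Sorting: 997 (Arden), 992 (Rook), 976 (Brio), 970 (Zephyr), …
Winners (2 units): Arden, Rook.
Highest unsuccessful bid: $976 → clearing price.
Total revenue = 2 × $976 = $1,952.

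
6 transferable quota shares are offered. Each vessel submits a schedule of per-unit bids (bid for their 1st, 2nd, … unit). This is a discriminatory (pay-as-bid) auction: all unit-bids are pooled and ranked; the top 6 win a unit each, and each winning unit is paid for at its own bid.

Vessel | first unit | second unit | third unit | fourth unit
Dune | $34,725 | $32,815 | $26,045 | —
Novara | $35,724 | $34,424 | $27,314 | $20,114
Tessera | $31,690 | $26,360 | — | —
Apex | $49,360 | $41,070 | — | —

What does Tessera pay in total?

Tessera pays $0

Pooled unit-bids ranked (top 6): 49,360 (Apex-1), 41,070 (Apex-2), 35,724 (Novara-1), 34,725 (Dune-1), 34,424 (Novara-2), 32,815 (Dune-2)
Next rejected bid: $31,690 (not a price — pay-as-bid).
Tessera wins no units.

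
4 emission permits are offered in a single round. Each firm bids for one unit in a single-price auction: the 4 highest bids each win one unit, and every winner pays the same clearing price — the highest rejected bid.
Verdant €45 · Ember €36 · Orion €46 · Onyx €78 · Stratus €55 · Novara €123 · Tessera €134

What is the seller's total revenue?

Bids ranked high→low: 134 (Tessera), 123 (Novara), 78 (Onyx), 55 (Stratus), 46 (Orion), 45 (Verdant), …
Winners (4 units): Tessera, Novara, Onyx, Stratus.
Clearing price = highest rejected bid = €46.
Total revenue = 4 × €46 = €184.

Total revenue: €184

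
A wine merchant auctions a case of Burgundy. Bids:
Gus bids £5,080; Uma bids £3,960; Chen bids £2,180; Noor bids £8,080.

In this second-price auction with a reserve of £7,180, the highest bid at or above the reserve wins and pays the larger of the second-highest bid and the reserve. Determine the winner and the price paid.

Rule: the highest bid at or above the reserve wins and pays the larger of the second-highest bid and the reserve.
Bids in order: 8,080 (Noor) > 5,080 (Gus) > 3,960 (Uma) > 2,180 (Chen)
Noor has the top bid at or above the reserve (£8,080).
max(second-highest £5,080, reserve £7,180) = £7,180.

Noor pays £7,180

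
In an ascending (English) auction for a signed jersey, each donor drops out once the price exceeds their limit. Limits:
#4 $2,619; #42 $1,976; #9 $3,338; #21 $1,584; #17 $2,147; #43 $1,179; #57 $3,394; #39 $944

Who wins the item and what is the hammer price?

#57 wins at $3,338

Limits in order: 3,394 (#57) > 3,338 (#9) > 2,619 (#4) > 2,147 (#17) > 1,976 (#42) > 1,584 (#21) > …
#9 is the last rival to drop out, at $3,338; #57 remains and wins at that price.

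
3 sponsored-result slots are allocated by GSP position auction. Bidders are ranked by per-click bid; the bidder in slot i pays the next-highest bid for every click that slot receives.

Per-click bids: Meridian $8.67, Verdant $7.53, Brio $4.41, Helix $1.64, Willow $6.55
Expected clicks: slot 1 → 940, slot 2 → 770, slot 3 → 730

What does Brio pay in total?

Brio pays $0.00

Sorting advertisers: $8.67 (Meridian) > $7.53 (Verdant) > $6.55 (Willow) > $4.41 (Brio) > …
Brio ranks below slot 3 → no slot, pays nothing.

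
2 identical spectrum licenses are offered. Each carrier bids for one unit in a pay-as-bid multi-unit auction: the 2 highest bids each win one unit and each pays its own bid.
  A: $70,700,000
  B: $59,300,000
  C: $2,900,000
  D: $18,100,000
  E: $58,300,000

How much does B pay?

Sorting: 70,700,000 (A), 59,300,000 (B), 58,300,000 (E), 18,100,000 (D), …
Top 2: A, B.
B wins → own bid $59,300,000.

B pays $59,300,000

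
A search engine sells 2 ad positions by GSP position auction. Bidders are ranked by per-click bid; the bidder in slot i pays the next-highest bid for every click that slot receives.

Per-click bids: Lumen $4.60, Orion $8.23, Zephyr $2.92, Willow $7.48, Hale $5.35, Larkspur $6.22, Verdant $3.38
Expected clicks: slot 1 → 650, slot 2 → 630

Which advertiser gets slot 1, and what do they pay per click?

Sorting advertisers: $8.23 (Orion) > $7.48 (Willow) > $6.22 (Larkspur) > …
Slot 1 goes to the first-ranked bidder, Orion, who pays the next bid down: $7.48/click.

Orion; $7.48 per click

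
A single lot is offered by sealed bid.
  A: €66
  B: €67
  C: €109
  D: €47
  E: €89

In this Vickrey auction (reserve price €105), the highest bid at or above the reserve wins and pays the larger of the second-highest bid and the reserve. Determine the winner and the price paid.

Bids in order: 109 (C) > 89 (E) > 67 (B) > 66 (A) > 47 (D)
C has the top bid at or above the reserve (€109).
max(second-highest €89, reserve €105) = €105.

C pays €105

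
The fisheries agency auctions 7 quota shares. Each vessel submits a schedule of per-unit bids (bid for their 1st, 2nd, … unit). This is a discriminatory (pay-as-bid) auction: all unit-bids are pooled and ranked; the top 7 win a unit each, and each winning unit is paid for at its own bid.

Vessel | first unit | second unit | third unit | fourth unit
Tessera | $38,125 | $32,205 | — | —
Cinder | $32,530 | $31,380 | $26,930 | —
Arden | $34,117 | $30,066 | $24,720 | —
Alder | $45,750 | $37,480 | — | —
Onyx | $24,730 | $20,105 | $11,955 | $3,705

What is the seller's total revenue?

Total revenue: $251,587

Merging the schedules and taking the best 7: 45,750 (Alder-1), 38,125 (Tessera-1), 37,480 (Alder-2), 34,117 (Arden-1), 32,530 (Cinder-1), 32,205 (Tessera-2), 31,380 (Cinder-2)
Next rejected bid: $30,066 (not a price — pay-as-bid).
Each winning unit pays its own bid.
Revenue = 45,750 + 38,125 + 37,480 + 34,117 + 32,530 + 32,205 + 31,380 = $251,587.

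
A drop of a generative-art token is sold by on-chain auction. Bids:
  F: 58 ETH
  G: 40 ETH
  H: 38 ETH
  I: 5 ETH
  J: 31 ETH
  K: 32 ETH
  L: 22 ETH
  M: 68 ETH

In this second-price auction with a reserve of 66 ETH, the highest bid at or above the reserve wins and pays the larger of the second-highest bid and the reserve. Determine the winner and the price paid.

M pays 66 ETH

Bids ranked: 68 (M) > 58 (F) > 40 (G) > 38 (H) > 32 (K) > 31 (J) > …
Highest eligible bid: M at 68 ETH.
Second-highest bid 58 ETH is below the reserve 66 ETH, so the reserve binds → payment 66 ETH.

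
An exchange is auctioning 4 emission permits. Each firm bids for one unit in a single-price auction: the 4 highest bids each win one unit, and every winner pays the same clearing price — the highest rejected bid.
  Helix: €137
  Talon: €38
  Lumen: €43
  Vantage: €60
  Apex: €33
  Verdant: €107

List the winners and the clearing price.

Sorting: 137 (Helix), 107 (Verdant), 60 (Vantage), 43 (Lumen), 38 (Talon), 33 (Apex)
The 4 highest are Helix, Verdant, Vantage, Lumen.
Clearing price = highest rejected bid = €38.

Helix, Verdant, Vantage, Lumen; each pays €38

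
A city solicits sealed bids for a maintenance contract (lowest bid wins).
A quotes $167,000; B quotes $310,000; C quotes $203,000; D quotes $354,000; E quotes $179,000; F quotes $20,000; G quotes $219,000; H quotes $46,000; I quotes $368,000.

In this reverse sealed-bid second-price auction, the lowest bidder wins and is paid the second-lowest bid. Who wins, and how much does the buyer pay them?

F is paid $46,000

Bids ranked: 20,000 (F) < 46,000 (H) < 167,000 (A) < 179,000 (E) < 203,000 (C) < 219,000 (G) < …
F wins with the lowest bid; price is set by the runner-up at $46,000.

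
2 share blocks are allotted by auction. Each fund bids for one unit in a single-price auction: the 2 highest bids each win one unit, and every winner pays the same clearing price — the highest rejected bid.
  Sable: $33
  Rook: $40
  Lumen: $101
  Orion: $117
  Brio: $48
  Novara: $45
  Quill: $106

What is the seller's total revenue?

Total revenue: $202

Bids ranked high→low: 117 (Orion), 106 (Quill), 101 (Lumen), 48 (Brio), …
The 2 highest are Orion, Quill.
Clearing price = highest rejected bid = $101.
Total revenue = 2 × $101 = $202.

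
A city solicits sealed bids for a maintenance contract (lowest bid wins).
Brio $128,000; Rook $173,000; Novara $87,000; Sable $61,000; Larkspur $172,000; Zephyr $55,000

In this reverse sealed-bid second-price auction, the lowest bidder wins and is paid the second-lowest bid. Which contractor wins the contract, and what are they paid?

Bids in order: 55,000 (Zephyr) < 61,000 (Sable) < 87,000 (Novara) < 128,000 (Brio) < 172,000 (Larkspur) < 173,000 (Rook)
Zephyr wins with the lowest bid; price is set by the runner-up at $61,000.

Zephyr is paid $61,000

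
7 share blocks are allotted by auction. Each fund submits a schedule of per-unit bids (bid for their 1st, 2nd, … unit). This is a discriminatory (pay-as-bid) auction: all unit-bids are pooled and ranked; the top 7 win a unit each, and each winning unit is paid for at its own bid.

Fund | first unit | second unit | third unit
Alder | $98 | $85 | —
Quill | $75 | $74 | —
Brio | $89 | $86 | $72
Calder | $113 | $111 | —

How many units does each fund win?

Merging the schedules and taking the best 7: 113 (Calder-1), 111 (Calder-2), 98 (Alder-1), 89 (Brio-1), 86 (Brio-2), 85 (Alder-2), 75 (Quill-1)
Next rejected bid: $74 (not a price — pay-as-bid).
Allocation: Alder 2, Brio 2, Calder 2, Quill 1.

Alder 2, Brio 2, Calder 2, Quill 1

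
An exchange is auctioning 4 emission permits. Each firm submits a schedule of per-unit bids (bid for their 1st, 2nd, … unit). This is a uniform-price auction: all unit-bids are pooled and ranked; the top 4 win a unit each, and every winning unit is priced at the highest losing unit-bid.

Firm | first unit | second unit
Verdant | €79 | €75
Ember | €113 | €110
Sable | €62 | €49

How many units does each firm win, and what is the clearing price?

Merging the schedules and taking the best 4: 113 (Ember-1), 110 (Ember-2), 79 (Verdant-1), 75 (Verdant-2)
First bid not allocated: €62.
Allocation: Ember 2, Verdant 2.

Ember 2, Verdant 2; clearing price €62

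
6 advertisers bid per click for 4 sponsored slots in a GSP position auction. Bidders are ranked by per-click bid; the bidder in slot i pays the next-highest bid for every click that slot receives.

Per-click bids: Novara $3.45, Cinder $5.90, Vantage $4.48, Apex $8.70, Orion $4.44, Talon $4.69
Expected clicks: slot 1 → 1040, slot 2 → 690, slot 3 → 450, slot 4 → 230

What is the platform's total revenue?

Total revenue: $12409.30

Per-click bids in order: $8.70 (Apex) > $5.90 (Cinder) > $4.69 (Talon) > $4.48 (Vantage) > $4.44 (Orion) > …
Slot 1: Apex pays $5.90 × 1040 = $6136.00
Slot 2: Cinder pays $4.69 × 690 = $3236.10
Slot 3: Talon pays $4.48 × 450 = $2016.00
Slot 4: Vantage pays $4.44 × 230 = $1021.20
Total = $12409.30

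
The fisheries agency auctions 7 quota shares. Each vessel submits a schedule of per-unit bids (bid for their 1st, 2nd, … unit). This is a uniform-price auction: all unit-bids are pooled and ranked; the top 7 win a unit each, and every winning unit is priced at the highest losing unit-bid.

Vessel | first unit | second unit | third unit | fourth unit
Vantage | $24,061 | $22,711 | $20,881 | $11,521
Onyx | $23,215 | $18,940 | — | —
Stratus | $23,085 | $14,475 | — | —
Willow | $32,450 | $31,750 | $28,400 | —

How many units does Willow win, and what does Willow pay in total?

Willow: 3 units, pays $62,643

Pooled unit-bids ranked (top 7): 32,450 (Willow-1), 31,750 (Willow-2), 28,400 (Willow-3), 24,061 (Vantage-1), 23,215 (Onyx-1), 23,085 (Stratus-1), 22,711 (Vantage-2)
First bid not allocated: $20,881.
Willow wins 3 unit(s) at $20,881 each.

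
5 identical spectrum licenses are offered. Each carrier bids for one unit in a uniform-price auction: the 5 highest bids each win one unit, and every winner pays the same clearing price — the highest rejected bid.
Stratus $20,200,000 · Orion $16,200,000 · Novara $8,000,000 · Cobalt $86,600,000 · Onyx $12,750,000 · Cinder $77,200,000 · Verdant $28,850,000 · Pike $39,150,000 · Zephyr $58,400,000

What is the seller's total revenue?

Total revenue: $101,000,000

Sorting: 86,600,000 (Cobalt), 77,200,000 (Cinder), 58,400,000 (Zephyr), 39,150,000 (Pike), 28,850,000 (Verdant), 20,200,000 (Stratus), 16,200,000 (Orion), …
Winners (5 units): Cobalt, Cinder, Zephyr, Pike, Verdant.
First losing bid is Stratus's $20,200,000, which sets the uniform price.
Total revenue = 5 × $20,200,000 = $101,000,000.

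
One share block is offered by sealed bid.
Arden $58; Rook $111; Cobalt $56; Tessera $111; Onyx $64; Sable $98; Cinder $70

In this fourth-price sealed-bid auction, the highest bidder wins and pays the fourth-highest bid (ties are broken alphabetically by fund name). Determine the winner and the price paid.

Rule: the highest bidder wins and pays the fourth-highest bid.
Bids ranked: 111 (Rook) > 111 (Tessera) > 98 (Sable) > 70 (Cinder) > 64 (Onyx) > 58 (Arden) > …
Rook and Tessera tie at $111; tie-break gives it to Rook.
Rook wins; payment is bid #4 in the ranking = $70.

Rook pays $70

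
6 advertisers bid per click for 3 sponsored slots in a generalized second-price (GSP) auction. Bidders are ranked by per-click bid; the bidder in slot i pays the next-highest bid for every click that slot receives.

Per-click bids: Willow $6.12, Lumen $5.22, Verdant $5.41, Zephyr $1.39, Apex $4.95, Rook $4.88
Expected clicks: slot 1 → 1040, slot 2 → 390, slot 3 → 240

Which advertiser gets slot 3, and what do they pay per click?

Sorting advertisers: $6.12 (Willow) > $5.41 (Verdant) > $5.22 (Lumen) > $4.95 (Apex) > …
Slot 3 goes to the third-ranked bidder, Lumen, who pays the next bid down: $4.95/click.

Lumen; $4.95 per click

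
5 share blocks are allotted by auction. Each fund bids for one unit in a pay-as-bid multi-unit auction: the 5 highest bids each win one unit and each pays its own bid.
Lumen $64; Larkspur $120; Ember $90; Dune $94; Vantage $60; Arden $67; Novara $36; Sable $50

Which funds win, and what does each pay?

Larkspur $120, Dune $94, Ember $90, Arden $67, Lumen $64

Ordering the bids: 120 (Larkspur), 94 (Dune), 90 (Ember), 67 (Arden), 64 (Lumen), 60 (Vantage), 50 (Sable), …
Winners (5 units): Larkspur, Dune, Ember, Arden, Lumen.
Each winner pays its own bid: Larkspur $120, Dune $94, Ember $90, Arden $67, Lumen $64.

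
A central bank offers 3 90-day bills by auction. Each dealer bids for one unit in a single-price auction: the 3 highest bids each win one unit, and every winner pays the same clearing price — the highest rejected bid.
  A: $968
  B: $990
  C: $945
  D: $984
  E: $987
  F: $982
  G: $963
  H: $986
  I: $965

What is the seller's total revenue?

Total revenue: $2,952

Bids ranked high→low: 990 (B), 987 (E), 986 (H), 984 (D), 982 (F), …
The 3 highest are B, E, H.
Highest unsuccessful bid: $984 → clearing price.
Total revenue = 3 × $984 = $2,952.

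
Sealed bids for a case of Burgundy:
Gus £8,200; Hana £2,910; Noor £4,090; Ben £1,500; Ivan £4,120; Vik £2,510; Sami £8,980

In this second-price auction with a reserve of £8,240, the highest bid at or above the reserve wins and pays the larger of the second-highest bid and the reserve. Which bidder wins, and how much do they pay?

Sami pays £8,240

Bids ranked: 8,980 (Sami) > 8,200 (Gus) > 4,120 (Ivan) > 4,090 (Noor) > 2,910 (Hana) > 2,510 (Vik) > …
Sami has the top bid at or above the reserve (£8,980).
Second-highest bid £8,200 is below the reserve £8,240, so the reserve binds → payment £8,240.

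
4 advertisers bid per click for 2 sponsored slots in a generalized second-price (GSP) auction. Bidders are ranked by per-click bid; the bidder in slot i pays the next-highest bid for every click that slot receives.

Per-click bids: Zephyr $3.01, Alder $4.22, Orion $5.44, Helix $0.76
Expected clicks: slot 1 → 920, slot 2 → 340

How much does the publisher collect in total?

Sorting advertisers: $5.44 (Orion) > $4.22 (Alder) > $3.01 (Zephyr) > …
Slot 1: Orion pays $4.22 × 920 = $3882.40
Slot 2: Alder pays $3.01 × 340 = $1023.40
Total = $4905.80

Total revenue: $4905.80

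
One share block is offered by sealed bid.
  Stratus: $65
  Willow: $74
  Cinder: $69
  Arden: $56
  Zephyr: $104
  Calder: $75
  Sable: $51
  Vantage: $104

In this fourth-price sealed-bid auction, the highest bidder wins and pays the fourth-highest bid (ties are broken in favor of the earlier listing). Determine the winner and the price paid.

Bids ranked: 104 (Zephyr) > 104 (Vantage) > 75 (Calder) > 74 (Willow) > 69 (Cinder) > 65 (Stratus) > …
Tie at $104 → Zephyr wins by tie-break.
Zephyr is highest; pays the fourth-highest bid, $74.

Zephyr pays $74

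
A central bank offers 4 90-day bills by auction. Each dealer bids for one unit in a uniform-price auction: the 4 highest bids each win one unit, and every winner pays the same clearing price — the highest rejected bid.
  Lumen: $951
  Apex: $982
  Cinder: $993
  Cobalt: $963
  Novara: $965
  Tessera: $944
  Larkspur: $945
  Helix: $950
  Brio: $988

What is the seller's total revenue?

Total revenue: $3,852

Ordering the bids: 993 (Cinder), 988 (Brio), 982 (Apex), 965 (Novara), 963 (Cobalt), 951 (Lumen), …
Winners (4 units): Cinder, Brio, Apex, Novara.
Highest unsuccessful bid: $963 → clearing price.
Total revenue = 4 × $963 = $3,852.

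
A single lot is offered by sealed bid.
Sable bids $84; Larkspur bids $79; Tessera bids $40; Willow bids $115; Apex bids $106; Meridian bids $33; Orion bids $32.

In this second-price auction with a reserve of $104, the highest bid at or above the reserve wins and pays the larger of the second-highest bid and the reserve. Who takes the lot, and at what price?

Willow pays $106

Rule: the highest bid at or above the reserve wins and pays the larger of the second-highest bid and the reserve.
Sorting bids: 115 (Willow) > 106 (Apex) > 84 (Sable) > 79 (Larkspur) > 40 (Tessera) > 33 (Meridian) > …
Highest eligible bid: Willow at $115.
max(second-highest $106, reserve $104) = $106; the reserve does not bind.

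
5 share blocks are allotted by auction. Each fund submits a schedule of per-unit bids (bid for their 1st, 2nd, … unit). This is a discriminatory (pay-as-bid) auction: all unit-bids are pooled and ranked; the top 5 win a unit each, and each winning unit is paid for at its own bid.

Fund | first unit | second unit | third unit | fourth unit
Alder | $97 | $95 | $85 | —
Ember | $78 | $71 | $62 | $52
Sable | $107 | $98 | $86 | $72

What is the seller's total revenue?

Merging the schedules and taking the best 5: 107 (Sable-1), 98 (Sable-2), 97 (Alder-1), 95 (Alder-2), 86 (Sable-3)
Next rejected bid: $85 (not a price — pay-as-bid).
Each winning unit pays its own bid.
Revenue = 107 + 98 + 97 + 95 + 86 = $483.

Total revenue: $483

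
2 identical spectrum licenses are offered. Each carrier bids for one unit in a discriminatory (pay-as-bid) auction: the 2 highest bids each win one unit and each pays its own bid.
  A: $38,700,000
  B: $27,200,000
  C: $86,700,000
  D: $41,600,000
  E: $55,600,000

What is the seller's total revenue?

Bids ranked high→low: 86,700,000 (C), 55,600,000 (E), 41,600,000 (D), 38,700,000 (A), …
Top 2: C, E.
Total revenue = 86,700,000 + 55,600,000 = $142,300,000.

Total revenue: $142,300,000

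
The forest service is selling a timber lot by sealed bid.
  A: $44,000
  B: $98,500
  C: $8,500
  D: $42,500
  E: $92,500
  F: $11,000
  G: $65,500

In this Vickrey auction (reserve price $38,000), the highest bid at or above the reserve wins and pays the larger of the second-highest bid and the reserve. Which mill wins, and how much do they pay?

B pays $92,500

Rule: the highest bid at or above the reserve wins and pays the larger of the second-highest bid and the reserve.
Bids ranked: 98,500 (B) > 92,500 (E) > 65,500 (G) > 44,000 (A) > 42,500 (D) > 11,000 (F) > …
B has the top bid at or above the reserve ($98,500).
Second-highest bid $92,500 exceeds the reserve $38,000 → payment $92,500.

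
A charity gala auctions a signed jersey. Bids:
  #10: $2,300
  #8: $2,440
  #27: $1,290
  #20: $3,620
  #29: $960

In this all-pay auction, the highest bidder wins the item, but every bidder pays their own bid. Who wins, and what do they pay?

Sorting bids: 3,620 (#20) > 2,440 (#8) > 2,300 (#10) > 1,290 (#27) > 960 (#29)
#20 wins with the top bid; all bids are sunk regardless.

#20 pays $3,620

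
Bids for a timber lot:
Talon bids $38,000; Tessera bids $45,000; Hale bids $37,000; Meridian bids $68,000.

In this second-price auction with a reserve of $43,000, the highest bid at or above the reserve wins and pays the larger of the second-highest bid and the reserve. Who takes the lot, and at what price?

Rule: the highest bid at or above the reserve wins and pays the larger of the second-highest bid and the reserve.
Bids ranked: 68,000 (Meridian) > 45,000 (Tessera) > 38,000 (Talon) > 37,000 (Hale)
Meridian has the top bid at or above the reserve ($68,000).
max(second-highest $45,000, reserve $43,000) = $45,000; the reserve does not bind.

Meridian pays $45,000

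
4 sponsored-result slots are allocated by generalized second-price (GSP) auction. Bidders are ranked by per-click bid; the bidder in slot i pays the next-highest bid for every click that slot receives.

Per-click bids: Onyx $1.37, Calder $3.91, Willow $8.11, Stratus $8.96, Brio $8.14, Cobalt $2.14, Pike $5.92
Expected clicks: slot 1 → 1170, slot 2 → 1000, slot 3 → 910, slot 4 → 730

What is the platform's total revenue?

Ranked by bid: $8.96 (Stratus) > $8.14 (Brio) > $8.11 (Willow) > $5.92 (Pike) > $3.91 (Calder) > …
Slot 1: Stratus pays $8.14 × 1170 = $9523.80
Slot 2: Brio pays $8.11 × 1000 = $8110.00
Slot 3: Willow pays $5.92 × 910 = $5387.20
Slot 4: Pike pays $3.91 × 730 = $2854.30
Total = $25875.30

Total revenue: $25875.30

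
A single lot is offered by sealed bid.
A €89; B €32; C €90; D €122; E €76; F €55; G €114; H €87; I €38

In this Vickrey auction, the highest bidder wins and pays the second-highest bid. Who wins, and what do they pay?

D pays €114

Sorting bids: 122 (D) > 114 (G) > 90 (C) > 89 (A) > 87 (H) > 76 (E) > …
D is highest; pays the second-highest bid, €114.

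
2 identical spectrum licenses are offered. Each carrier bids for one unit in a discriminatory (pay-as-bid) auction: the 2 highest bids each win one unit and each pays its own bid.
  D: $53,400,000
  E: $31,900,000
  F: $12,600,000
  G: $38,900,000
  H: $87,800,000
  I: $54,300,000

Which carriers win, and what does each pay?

H $87,800,000, I $54,300,000

Bids ranked high→low: 87,800,000 (H), 54,300,000 (I), 53,400,000 (D), 38,900,000 (G), …
Top 2: H, I.
Each winner pays its own bid: H $87,800,000, I $54,300,000.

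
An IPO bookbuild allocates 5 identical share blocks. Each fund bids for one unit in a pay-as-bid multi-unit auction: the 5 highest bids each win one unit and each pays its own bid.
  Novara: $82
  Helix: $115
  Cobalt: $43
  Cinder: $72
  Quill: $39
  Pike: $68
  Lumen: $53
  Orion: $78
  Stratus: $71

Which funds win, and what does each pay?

Sorting: 115 (Helix), 82 (Novara), 78 (Orion), 72 (Cinder), 71 (Stratus), 68 (Pike), 53 (Lumen), …
Top 5: Helix, Novara, Orion, Cinder, Stratus.
Each winner pays its own bid: Helix $115, Novara $82, Orion $78, Cinder $72, Stratus $71.

Helix $115, Novara $82, Orion $78, Cinder $72, Stratus $71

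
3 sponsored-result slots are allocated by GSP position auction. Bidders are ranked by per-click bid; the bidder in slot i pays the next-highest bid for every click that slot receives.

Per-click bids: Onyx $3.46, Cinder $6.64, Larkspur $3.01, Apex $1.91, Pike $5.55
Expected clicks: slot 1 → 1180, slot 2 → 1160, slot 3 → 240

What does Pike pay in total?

Pike pays $4013.60

Ranked by bid: $6.64 (Cinder) > $5.55 (Pike) > $3.46 (Onyx) > $3.01 (Larkspur) > …
Pike holds slot 2 → pays next bid $3.46 × 1160 clicks = $4013.60.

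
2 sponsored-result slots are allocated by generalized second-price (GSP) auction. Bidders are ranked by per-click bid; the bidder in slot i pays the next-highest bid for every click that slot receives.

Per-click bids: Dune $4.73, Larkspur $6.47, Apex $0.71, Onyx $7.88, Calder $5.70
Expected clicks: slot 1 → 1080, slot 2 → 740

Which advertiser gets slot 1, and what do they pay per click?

Onyx; $6.47 per click

Ranked by bid: $7.88 (Onyx) > $6.47 (Larkspur) > $5.70 (Calder) > …
Slot 1 goes to the first-ranked bidder, Onyx, who pays the next bid down: $6.47/click.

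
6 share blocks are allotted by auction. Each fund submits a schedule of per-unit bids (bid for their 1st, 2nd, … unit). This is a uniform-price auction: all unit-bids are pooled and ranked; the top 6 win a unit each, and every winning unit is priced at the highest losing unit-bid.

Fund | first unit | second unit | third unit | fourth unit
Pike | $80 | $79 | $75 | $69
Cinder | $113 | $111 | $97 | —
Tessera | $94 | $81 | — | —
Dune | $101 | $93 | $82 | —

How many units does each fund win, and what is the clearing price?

Cinder 3, Dune 2, Tessera 1; clearing price $82

All unit-bids, highest first — top 6: 113 (Cinder-1), 111 (Cinder-2), 101 (Dune-1), 97 (Cinder-3), 94 (Tessera-1), 93 (Dune-2)
First bid not allocated: $82.
Allocation: Cinder 3, Dune 2, Tessera 1.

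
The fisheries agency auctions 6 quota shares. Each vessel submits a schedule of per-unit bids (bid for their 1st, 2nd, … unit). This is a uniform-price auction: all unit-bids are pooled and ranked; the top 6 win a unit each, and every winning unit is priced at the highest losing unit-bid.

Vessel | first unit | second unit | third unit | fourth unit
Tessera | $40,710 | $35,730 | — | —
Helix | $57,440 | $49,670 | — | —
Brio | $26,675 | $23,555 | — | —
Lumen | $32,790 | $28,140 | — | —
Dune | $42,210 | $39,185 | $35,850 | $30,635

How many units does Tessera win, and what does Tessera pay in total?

Tessera: 1 unit, pays $35,730

Merging the schedules and taking the best 6: 57,440 (Helix-1), 49,670 (Helix-2), 42,210 (Dune-1), 40,710 (Tessera-1), 39,185 (Dune-2), 35,850 (Dune-3)
First bid not allocated: $35,730.
Tessera wins 1 unit(s) at $35,730 each.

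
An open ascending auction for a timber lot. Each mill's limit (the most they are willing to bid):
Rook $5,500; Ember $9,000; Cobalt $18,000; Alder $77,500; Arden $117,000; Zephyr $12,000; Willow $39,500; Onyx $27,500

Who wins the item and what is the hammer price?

Arden wins at $77,500

Sorting limits: 117,000 (Arden) > 77,500 (Alder) > 39,500 (Willow) > 27,500 (Onyx) > 18,000 (Cobalt) > 12,000 (Zephyr) > …
Alder is the last rival to drop out, at $77,500; Arden remains and wins at that price.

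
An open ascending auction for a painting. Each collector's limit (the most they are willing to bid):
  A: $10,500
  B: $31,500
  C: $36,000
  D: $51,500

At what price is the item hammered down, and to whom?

D wins at $36,000

Rule: the price rises until one bidder remains; the winner pays the price at which the last rival dropped out.
Sorting limits: 51,500 (D) > 36,000 (C) > 31,500 (B) > 10,500 (A)
Bidding ends when C exits at $36,000; D takes it.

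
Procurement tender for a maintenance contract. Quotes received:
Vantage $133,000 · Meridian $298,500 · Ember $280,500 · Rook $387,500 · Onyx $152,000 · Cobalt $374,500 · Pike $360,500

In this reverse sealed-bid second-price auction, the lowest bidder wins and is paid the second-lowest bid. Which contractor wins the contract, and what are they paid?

Vantage is paid $152,000

Reverse sealed-bid second-price auction: the lowest bidder wins and is paid the second-lowest bid.
Sorting bids: 133,000 (Vantage) < 152,000 (Onyx) < 280,500 (Ember) < 298,500 (Meridian) < 360,500 (Pike) < 374,500 (Cobalt) < …
Vantage is lowest; is paid the second-lowest bid, $152,000.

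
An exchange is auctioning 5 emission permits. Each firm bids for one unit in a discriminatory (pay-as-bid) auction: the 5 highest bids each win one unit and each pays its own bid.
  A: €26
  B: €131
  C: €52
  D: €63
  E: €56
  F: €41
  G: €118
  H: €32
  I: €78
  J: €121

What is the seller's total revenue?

Total revenue: €511

Sorting: 131 (B), 121 (J), 118 (G), 78 (I), 63 (D), 56 (E), 52 (C), …
Winners (5 units): B, J, G, I, D.
Total revenue = 131 + 121 + 118 + 78 + 63 = €511.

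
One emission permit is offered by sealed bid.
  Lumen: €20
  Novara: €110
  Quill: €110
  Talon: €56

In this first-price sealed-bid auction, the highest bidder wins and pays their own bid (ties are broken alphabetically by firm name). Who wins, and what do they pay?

Novara pays €110

Rule: the highest bidder wins and pays their own bid.
Bids ranked: 110 (Novara) > 110 (Quill) > 56 (Talon) > 20 (Lumen)
Novara and Quill tie at €110; tie-break gives it to Novara.
Novara is highest → pays own bid, €110.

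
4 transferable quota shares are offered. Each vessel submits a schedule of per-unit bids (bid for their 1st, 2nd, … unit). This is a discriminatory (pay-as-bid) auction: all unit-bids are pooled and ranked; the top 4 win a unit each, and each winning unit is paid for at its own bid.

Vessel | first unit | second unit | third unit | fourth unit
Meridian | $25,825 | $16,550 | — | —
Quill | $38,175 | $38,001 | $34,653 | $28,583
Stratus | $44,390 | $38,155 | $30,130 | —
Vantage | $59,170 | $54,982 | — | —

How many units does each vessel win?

All unit-bids, highest first — top 4: 59,170 (Vantage-1), 54,982 (Vantage-2), 44,390 (Stratus-1), 38,175 (Quill-1)
Next rejected bid: $38,155 (not a price — pay-as-bid).
Allocation: Quill 1, Stratus 1, Vantage 2.

Quill 1, Stratus 1, Vantage 2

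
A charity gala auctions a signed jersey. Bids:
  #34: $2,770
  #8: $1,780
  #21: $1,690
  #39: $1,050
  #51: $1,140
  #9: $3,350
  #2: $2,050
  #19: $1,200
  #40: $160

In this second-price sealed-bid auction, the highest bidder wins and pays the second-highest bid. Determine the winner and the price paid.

Bids in order: 3,350 (#9) > 2,770 (#34) > 2,050 (#2) > 1,780 (#8) > 1,690 (#21) > 1,200 (#19) > …
#9 is highest; pays the second-highest bid, $2,770.

#9 pays $2,770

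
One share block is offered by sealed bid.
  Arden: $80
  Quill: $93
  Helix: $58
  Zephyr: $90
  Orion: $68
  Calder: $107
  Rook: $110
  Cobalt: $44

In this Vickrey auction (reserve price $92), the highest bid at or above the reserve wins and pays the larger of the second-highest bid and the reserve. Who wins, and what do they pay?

Vickrey auction (reserve price $92): the highest bid at or above the reserve wins and pays the larger of the second-highest bid and the reserve.
Bids ranked: 110 (Rook) > 107 (Calder) > 93 (Quill) > 90 (Zephyr) > 80 (Arden) > 68 (Orion) > …
Highest eligible bid: Rook at $110.
Second-highest bid $107 exceeds the reserve $92 → payment $107.

Rook pays $107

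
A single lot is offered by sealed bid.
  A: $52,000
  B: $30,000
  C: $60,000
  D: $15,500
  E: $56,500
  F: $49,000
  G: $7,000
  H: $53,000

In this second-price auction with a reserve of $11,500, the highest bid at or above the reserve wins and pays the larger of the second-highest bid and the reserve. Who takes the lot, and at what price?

Second-price auction with a reserve of $11,500: the highest bid at or above the reserve wins and pays the larger of the second-highest bid and the reserve.
Bids in order: 60,000 (C) > 56,500 (E) > 53,000 (H) > 52,000 (A) > 49,000 (F) > 30,000 (B) > …
Highest eligible bid: C at $60,000.
Second-highest bid $56,500 exceeds the reserve $11,500 → payment $56,500.

C pays $56,500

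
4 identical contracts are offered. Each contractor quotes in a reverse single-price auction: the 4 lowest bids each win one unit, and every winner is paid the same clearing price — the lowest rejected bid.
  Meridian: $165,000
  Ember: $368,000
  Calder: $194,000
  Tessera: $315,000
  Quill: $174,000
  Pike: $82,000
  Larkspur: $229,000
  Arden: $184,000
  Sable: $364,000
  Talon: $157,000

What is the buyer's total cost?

Bids ranked low→high: 82,000 (Pike), 157,000 (Talon), 165,000 (Meridian), 174,000 (Quill), 184,000 (Arden), 194,000 (Calder), …
Winners (4 units): Pike, Talon, Meridian, Quill.
First losing bid is Arden's $184,000, which sets the uniform price.
Total cost = 4 × $184,000 = $736,000.

Total cost: $736,000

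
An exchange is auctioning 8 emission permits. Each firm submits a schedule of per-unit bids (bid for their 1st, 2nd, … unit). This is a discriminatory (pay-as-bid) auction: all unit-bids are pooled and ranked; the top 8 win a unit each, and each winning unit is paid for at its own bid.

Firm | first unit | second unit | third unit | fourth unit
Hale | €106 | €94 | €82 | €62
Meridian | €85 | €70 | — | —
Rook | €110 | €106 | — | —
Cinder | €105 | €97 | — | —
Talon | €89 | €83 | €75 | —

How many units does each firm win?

Merging the schedules and taking the best 8: 110 (Rook-1), 106 (Hale-1), 106 (Rook-2), 105 (Cinder-1), 97 (Cinder-2), 94 (Hale-2), 89 (Talon-1), 85 (Meridian-1)
Next rejected bid: €83 (not a price — pay-as-bid).
Allocation: Cinder 2, Hale 2, Meridian 1, Rook 2, Talon 1.

Cinder 2, Hale 2, Meridian 1, Rook 2, Talon 1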